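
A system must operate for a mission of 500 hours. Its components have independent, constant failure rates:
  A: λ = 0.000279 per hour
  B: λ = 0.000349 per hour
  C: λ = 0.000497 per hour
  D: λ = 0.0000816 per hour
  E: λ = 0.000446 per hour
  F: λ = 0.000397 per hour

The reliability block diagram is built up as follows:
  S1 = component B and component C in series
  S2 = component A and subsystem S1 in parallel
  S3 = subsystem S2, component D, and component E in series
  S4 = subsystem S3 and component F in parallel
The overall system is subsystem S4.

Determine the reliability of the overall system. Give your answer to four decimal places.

0.9520

R(A) = exp(−0.000279 × 500) = 0.869793
R(B) = exp(−0.000349 × 500) = 0.839877
R(C) = exp(−0.000497 × 500) = 0.779970
R(D) = exp(−0.0000816 × 500) = 0.960021
R(E) = exp(−0.000446 × 500) = 0.800115
R(F) = exp(−0.000397 × 500) = 0.819960
Series (B and C): 0.839877 × 0.779970 = 0.655079
Parallel (A and [0.655079]): 1 − (1 − 0.869793)(1 − 0.655079) = 0.955089
Series ([0.955089], D, and E): 0.955089 × 0.960021 × 0.800115 = 0.733630
Parallel ([0.733630] and F): 1 − (1 − 0.733630)(1 − 0.819960) = 0.9520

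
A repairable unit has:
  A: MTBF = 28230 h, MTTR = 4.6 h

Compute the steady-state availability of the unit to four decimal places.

0.9998

A(A) = MTBF/(MTBF+MTTR) = 28230/(28230+4.6) = 0.9998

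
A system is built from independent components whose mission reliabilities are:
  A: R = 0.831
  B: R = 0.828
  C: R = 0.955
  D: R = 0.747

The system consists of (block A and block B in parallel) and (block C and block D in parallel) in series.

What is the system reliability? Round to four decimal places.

Parallel (A and B): 1 − (1 − 0.831000)(1 − 0.828000) = 0.970932
Parallel (C and D): 1 − (1 − 0.955000)(1 − 0.747000) = 0.988615
Series ([0.970932] and [0.988615]): 0.970932 × 0.988615 = 0.9599

0.9599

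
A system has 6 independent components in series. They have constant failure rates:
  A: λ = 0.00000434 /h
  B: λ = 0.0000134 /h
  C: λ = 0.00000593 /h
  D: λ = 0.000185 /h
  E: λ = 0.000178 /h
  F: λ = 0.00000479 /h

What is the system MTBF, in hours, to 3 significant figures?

Series of exponential components: λ_sys = Σ λ_i
λ_sys = 0.00000434 + 0.0000134 + 0.00000593 + 0.000185 + 0.000178 + 0.00000479 = 3.9146e-04 /h
MTBF = 1 / λ_sys = 2550 h

2550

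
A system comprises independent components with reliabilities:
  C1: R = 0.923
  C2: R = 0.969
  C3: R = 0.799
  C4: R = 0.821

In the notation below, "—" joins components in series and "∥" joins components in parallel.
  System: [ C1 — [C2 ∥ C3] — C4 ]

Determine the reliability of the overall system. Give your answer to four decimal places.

0.7531

Parallel (C2 and C3): 1 − (1 − 0.969000)(1 − 0.799000) = 0.993769
Series (C1, [0.993769], and C4): 0.923000 × 0.993769 × 0.821000 = 0.7531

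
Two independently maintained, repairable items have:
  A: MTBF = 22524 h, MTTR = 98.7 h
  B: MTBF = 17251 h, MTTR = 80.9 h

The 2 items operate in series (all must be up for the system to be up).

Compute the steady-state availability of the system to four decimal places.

A(A) = MTBF/(MTBF+MTTR) = 22524/(22524+98.7) = 0.995637
A(B) = MTBF/(MTBF+MTTR) = 17251/(17251+80.9) = 0.995332
Series availability: 0.995637 × 0.995332 = 0.9910

0.9910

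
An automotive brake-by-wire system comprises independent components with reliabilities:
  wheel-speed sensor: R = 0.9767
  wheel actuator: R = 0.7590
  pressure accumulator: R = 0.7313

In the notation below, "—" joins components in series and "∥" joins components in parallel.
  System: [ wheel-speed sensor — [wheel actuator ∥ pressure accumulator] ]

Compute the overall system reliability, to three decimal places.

0.913

Parallel (wheel actuator and pressure accumulator): 1 − (1 − 0.75900)(1 − 0.73130) = 0.93524
Series (wheel-speed sensor and [0.93524]): 0.97670 × 0.93524 = 0.913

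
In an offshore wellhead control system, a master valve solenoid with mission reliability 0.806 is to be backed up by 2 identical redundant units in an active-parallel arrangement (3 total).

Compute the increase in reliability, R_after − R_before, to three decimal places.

R_before = 0.806
R_after = 1 − (1 − 0.806)^3 = 0.993
ΔR = 0.993 − 0.806 = 0.187

0.187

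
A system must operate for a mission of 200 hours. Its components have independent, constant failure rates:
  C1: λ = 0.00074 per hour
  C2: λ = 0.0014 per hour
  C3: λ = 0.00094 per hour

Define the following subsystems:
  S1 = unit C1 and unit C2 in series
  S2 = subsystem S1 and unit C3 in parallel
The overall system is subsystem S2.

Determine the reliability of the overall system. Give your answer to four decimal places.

0.9403

R(C1) = exp(−0.00074 × 200) = 0.862431
R(C2) = exp(−0.0014 × 200) = 0.755784
R(C3) = exp(−0.00094 × 200) = 0.828615
Series (C1 and C2): 0.862431 × 0.755784 = 0.651812
Parallel ([0.651812] and C3): 1 − (1 − 0.651812)(1 − 0.828615) = 0.9403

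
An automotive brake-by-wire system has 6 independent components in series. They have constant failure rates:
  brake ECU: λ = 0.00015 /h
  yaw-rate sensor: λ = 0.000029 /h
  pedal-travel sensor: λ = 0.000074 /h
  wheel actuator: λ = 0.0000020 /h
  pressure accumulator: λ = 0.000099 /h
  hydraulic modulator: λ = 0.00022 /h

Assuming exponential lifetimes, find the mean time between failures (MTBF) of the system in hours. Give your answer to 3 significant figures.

Series of exponential components: λ_sys = Σ λ_i
λ_sys = 0.00015 + 0.000029 + 0.000074 + 0.0000020 + 0.000099 + 0.00022 = 5.7400e-04 /h
MTBF = 1 / λ_sys = 1740 h

1740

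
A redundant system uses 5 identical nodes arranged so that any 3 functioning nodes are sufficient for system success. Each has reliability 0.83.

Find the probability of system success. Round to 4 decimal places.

R = Σ_{i=3}^{5} C(5,i) p^i (1−p)^{5−i} with p = 0.83
C(5,3)·0.83^3·0.17^2 = 0.165246
C(5,4)·0.83^4·0.17^1 = 0.403396
C(5,5)·0.83^5·0.17^0 = 0.393904
Sum = 0.9625

0.9625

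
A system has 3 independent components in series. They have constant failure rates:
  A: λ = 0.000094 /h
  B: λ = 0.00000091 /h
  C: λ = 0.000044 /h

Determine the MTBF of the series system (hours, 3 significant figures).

7200

Series of exponential components: λ_sys = Σ λ_i
λ_sys = 0.000094 + 0.00000091 + 0.000044 = 1.3891e-04 /h
MTBF = 1 / λ_sys = 7200 h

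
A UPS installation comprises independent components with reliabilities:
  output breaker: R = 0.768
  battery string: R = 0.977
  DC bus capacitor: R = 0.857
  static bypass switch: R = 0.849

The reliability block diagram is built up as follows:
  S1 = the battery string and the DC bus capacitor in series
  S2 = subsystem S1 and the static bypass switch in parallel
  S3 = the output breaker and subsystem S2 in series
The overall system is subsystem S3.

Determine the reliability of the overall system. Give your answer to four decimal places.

0.7491

Series (battery string and DC bus capacitor): 0.977000 × 0.857000 = 0.837289
Parallel ([0.837289] and static bypass switch): 1 − (1 − 0.837289)(1 − 0.849000) = 0.975431
Series (output breaker and [0.975431]): 0.768000 × 0.975431 = 0.7491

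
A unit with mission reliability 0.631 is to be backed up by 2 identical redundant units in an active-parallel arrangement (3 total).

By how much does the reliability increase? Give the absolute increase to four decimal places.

R_before = 0.631
R_after = 1 − (1 − 0.631)^3 = 0.9498
ΔR = 0.9498 − 0.631 = 0.3188

0.3188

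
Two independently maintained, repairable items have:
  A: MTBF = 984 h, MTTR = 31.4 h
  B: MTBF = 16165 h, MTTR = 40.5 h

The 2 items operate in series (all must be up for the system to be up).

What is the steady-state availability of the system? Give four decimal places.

0.9667

A(A) = MTBF/(MTBF+MTTR) = 984/(984+31.4) = 0.969076
A(B) = MTBF/(MTBF+MTTR) = 16165/(16165+40.5) = 0.997501
Series availability: 0.969076 × 0.997501 = 0.9667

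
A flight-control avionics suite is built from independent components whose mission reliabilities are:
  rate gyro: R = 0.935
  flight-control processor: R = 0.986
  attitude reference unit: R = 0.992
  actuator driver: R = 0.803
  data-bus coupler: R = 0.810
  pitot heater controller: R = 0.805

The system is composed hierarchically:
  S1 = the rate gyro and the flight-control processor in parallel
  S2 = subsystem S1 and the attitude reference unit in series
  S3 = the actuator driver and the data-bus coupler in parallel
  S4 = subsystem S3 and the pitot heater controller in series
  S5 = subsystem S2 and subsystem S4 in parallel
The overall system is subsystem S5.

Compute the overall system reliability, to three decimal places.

Parallel (rate gyro and flight-control processor): 1 − (1 − 0.93500)(1 − 0.98600) = 0.99909
Series ([0.99909] and attitude reference unit): 0.99909 × 0.99200 = 0.99110
Parallel (actuator driver and data-bus coupler): 1 − (1 − 0.80300)(1 − 0.81000) = 0.96257
Series ([0.96257] and pitot heater controller): 0.96257 × 0.80500 = 0.77487
Parallel ([0.99110] and [0.77487]): 1 − (1 − 0.99110)(1 − 0.77487) = 0.998

0.998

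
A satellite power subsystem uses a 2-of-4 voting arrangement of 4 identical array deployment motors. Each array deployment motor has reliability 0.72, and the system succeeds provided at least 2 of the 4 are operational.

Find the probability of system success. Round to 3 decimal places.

0.931

R = Σ_{i=2}^{4} C(4,i) p^i (1−p)^{4−i} with p = 0.72
C(4,2)·0.72^2·0.28^2 = 0.24386
C(4,3)·0.72^3·0.28^1 = 0.41804
C(4,4)·0.72^4·0.28^0 = 0.26874
Sum = 0.931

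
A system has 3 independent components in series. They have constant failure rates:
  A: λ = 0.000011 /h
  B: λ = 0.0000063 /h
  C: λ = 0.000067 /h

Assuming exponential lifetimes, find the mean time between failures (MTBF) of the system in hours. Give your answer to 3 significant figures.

Series of exponential components: λ_sys = Σ λ_i
λ_sys = 0.000011 + 0.0000063 + 0.000067 = 8.4300e-05 /h
MTBF = 1 / λ_sys = 11900 h

11900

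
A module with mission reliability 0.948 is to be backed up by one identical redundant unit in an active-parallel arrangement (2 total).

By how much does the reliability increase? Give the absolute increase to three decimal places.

0.049

R_before = 0.948
R_after = 1 − (1 − 0.948)^2 = 0.997
ΔR = 0.997 − 0.948 = 0.049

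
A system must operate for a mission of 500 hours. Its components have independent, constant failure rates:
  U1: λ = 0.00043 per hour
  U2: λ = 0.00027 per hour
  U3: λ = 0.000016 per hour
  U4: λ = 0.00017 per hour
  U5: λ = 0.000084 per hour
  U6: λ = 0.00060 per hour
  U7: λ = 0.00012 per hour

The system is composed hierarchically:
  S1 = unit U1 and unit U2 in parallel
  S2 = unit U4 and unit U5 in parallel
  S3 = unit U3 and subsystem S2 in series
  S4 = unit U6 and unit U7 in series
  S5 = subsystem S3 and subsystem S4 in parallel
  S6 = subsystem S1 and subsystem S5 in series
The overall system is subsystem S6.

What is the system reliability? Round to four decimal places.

R(U1) = exp(−0.00043 × 500) = 0.806541
R(U2) = exp(−0.00027 × 500) = 0.873716
R(U3) = exp(−0.000016 × 500) = 0.992032
R(U4) = exp(−0.00017 × 500) = 0.918512
R(U5) = exp(−0.000084 × 500) = 0.958870
R(U6) = exp(−0.00060 × 500) = 0.740818
R(U7) = exp(−0.00012 × 500) = 0.941765
Parallel (U1 and U2): 1 − (1 − 0.806541)(1 − 0.873716) = 0.975569
Parallel (U4 and U5): 1 − (1 − 0.918512)(1 − 0.958870) = 0.996648
Series (U3 and [0.996648]): 0.992032 × 0.996648 = 0.988707
Series (U6 and U7): 0.740818 × 0.941765 = 0.697676
Parallel ([0.988707] and [0.697676]): 1 − (1 − 0.988707)(1 − 0.697676) = 0.996586
Series ([0.975569] and [0.996586]): 0.975569 × 0.996586 = 0.9722

0.9722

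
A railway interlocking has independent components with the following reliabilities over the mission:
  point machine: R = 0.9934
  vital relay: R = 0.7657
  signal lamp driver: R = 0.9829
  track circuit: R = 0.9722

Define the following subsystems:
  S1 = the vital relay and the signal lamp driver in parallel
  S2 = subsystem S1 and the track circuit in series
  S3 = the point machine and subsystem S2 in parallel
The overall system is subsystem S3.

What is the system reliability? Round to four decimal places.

Parallel (vital relay and signal lamp driver): 1 − (1 − 0.765700)(1 − 0.982900) = 0.995993
Series ([0.995993] and track circuit): 0.995993 × 0.972200 = 0.968304
Parallel (point machine and [0.968304]): 1 − (1 − 0.993400)(1 − 0.968304) = 0.9998

0.9998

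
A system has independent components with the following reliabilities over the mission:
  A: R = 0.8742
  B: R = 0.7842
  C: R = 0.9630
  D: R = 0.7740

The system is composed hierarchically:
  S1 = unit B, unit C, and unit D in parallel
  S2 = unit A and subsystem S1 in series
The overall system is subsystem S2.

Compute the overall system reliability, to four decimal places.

Parallel (B, C, and D): 1 − (1 − 0.784200)(1 − 0.963000)(1 − 0.774000) = 0.998195
Series (A and [0.998195]): 0.874200 × 0.998195 = 0.8726

0.8726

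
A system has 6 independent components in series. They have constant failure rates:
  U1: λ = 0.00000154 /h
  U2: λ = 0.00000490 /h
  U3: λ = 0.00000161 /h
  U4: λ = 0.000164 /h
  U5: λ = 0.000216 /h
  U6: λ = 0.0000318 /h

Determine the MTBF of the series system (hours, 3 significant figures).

2380

Series of exponential components: λ_sys = Σ λ_i
λ_sys = 0.00000154 + 0.00000490 + 0.00000161 + 0.000164 + 0.000216 + 0.0000318 = 4.1985e-04 /h
MTBF = 1 / λ_sys = 2380 h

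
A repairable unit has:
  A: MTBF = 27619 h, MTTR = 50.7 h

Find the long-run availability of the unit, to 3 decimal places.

0.998

A(A) = MTBF/(MTBF+MTTR) = 27619/(27619+50.7) = 0.998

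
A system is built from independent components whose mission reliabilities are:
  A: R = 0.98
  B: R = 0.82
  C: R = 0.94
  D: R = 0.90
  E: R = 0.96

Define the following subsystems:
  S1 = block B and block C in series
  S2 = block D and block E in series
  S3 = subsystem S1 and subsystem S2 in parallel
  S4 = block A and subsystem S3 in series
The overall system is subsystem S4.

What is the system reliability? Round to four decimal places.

0.9495

Series (B and C): 0.820000 × 0.940000 = 0.770800
Series (D and E): 0.900000 × 0.960000 = 0.864000
Parallel ([0.770800] and [0.864000]): 1 − (1 − 0.770800)(1 − 0.864000) = 0.968829
Series (A and [0.968829]): 0.980000 × 0.968829 = 0.9495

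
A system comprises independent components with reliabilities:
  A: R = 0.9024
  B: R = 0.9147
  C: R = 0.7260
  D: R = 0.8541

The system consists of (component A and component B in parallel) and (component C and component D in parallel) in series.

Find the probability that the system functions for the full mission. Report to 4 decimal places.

0.9520

Parallel (A and B): 1 − (1 − 0.902400)(1 − 0.914700) = 0.991675
Parallel (C and D): 1 − (1 − 0.726000)(1 − 0.854100) = 0.960023
Series ([0.991675] and [0.960023]): 0.991675 × 0.960023 = 0.9520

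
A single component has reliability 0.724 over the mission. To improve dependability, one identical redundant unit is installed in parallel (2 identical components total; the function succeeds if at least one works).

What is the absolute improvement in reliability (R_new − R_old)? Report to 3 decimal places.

0.200

R_before = 0.724
R_after = 1 − (1 − 0.724)^2 = 0.924
ΔR = 0.924 − 0.724 = 0.200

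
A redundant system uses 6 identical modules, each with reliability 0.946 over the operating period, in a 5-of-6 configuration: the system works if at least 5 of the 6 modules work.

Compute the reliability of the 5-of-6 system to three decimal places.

R = Σ_{i=5}^{6} C(6,i) p^i (1−p)^{6−i} with p = 0.946
C(6,5)·0.946^5·0.054^1 = 0.24547
C(6,6)·0.946^6·0.054^0 = 0.71672
Sum = 0.962

0.962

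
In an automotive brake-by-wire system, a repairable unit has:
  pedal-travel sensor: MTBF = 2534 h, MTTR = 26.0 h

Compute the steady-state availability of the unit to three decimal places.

0.990

A(pedal-travel sensor) = MTBF/(MTBF+MTTR) = 2534/(2534+26.0) = 0.990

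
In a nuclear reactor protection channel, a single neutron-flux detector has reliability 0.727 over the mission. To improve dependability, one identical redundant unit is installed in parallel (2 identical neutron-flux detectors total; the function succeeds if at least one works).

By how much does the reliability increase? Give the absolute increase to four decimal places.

R_before = 0.727
R_after = 1 − (1 − 0.727)^2 = 0.9255
ΔR = 0.9255 − 0.727 = 0.1985

0.1985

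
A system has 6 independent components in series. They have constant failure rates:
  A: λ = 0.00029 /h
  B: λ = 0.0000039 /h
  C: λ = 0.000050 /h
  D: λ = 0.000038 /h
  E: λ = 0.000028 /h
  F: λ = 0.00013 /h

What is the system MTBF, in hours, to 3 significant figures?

1850

Series of exponential components: λ_sys = Σ λ_i
λ_sys = 0.00029 + 0.0000039 + 0.000050 + 0.000038 + 0.000028 + 0.00013 = 5.3990e-04 /h
MTBF = 1 / λ_sys = 1850 h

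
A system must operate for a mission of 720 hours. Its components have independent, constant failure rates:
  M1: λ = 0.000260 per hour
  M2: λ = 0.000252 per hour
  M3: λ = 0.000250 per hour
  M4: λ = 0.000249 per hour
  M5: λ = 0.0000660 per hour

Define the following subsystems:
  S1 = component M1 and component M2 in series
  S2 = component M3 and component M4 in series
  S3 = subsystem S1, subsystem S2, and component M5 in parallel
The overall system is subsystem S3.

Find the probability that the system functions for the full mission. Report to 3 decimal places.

R(M1) = exp(−0.000260 × 720) = 0.82928
R(M2) = exp(−0.000252 × 720) = 0.83407
R(M3) = exp(−0.000250 × 720) = 0.83527
R(M4) = exp(−0.000249 × 720) = 0.83587
R(M5) = exp(−0.0000660 × 720) = 0.95359
Series (M1 and M2): 0.82928 × 0.83407 = 0.69168
Series (M3 and M4): 0.83527 × 0.83587 = 0.69818
Parallel ([0.69168], [0.69818], and M5): 1 − (1 − 0.69168)(1 − 0.69818)(1 − 0.95359) = 0.996

0.996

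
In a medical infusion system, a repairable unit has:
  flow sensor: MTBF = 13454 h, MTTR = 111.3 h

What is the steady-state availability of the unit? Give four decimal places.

A(flow sensor) = MTBF/(MTBF+MTTR) = 13454/(13454+111.3) = 0.9918

0.9918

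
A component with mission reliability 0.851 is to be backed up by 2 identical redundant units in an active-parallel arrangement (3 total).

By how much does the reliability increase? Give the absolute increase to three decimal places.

R_before = 0.851
R_after = 1 − (1 − 0.851)^3 = 0.997
ΔR = 0.997 − 0.851 = 0.146

0.146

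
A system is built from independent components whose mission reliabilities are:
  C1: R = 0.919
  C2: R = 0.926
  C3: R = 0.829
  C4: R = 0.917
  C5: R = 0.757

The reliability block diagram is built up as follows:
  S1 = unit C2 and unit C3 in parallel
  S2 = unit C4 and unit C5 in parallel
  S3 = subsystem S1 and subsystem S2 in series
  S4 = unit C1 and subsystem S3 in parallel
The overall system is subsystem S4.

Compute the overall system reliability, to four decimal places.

0.9974

Parallel (C2 and C3): 1 − (1 − 0.926000)(1 − 0.829000) = 0.987346
Parallel (C4 and C5): 1 − (1 − 0.917000)(1 − 0.757000) = 0.979831
Series ([0.987346] and [0.979831]): 0.987346 × 0.979831 = 0.967432
Parallel (C1 and [0.967432]): 1 − (1 − 0.919000)(1 − 0.967432) = 0.9974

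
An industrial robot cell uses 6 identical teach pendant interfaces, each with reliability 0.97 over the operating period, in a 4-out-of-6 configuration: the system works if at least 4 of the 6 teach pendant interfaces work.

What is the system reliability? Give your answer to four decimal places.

R = Σ_{i=4}^{6} C(6,i) p^i (1−p)^{6−i} with p = 0.97
C(6,4)·0.97^4·0.03^2 = 0.011951
C(6,5)·0.97^5·0.03^1 = 0.154572
C(6,6)·0.97^6·0.03^0 = 0.832972
Sum = 0.9995

0.9995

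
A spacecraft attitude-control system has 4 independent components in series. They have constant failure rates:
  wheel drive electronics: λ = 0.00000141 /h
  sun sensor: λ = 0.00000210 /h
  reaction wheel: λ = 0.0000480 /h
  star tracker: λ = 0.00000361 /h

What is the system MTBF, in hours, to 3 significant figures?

Series of exponential components: λ_sys = Σ λ_i
λ_sys = 0.00000141 + 0.00000210 + 0.0000480 + 0.00000361 = 5.5120e-05 /h
MTBF = 1 / λ_sys = 18100 h

18100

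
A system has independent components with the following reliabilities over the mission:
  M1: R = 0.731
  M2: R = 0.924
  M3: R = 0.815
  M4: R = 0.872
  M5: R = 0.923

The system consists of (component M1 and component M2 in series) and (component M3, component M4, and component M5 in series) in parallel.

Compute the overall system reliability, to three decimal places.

0.888

Series (M1 and M2): 0.73100 × 0.92400 = 0.67544
Series (M3, M4, and M5): 0.81500 × 0.87200 × 0.92300 = 0.65596
Parallel ([0.67544] and [0.65596]): 1 − (1 − 0.67544)(1 − 0.65596) = 0.888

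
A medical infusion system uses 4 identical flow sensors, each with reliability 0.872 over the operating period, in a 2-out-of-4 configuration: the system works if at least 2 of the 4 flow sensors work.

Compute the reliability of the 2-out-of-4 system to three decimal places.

R = Σ_{i=2}^{4} C(4,i) p^i (1−p)^{4−i} with p = 0.872
C(4,2)·0.872^2·0.128^2 = 0.07475
C(4,3)·0.872^3·0.128^1 = 0.33948
C(4,4)·0.872^4·0.128^0 = 0.57818
Sum = 0.992

0.992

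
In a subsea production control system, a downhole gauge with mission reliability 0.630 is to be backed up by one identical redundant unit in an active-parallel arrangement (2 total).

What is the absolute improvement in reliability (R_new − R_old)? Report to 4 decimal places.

R_before = 0.630
R_after = 1 − (1 − 0.630)^2 = 0.8631
ΔR = 0.8631 − 0.630 = 0.2331

0.2331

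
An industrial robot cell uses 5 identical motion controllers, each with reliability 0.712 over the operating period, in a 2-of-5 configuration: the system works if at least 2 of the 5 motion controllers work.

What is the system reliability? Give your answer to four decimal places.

R = Σ_{i=2}^{5} C(5,i) p^i (1−p)^{5−i} with p = 0.712
C(5,2)·0.712^2·0.288^3 = 0.121098
C(5,3)·0.712^3·0.288^2 = 0.299381
C(5,4)·0.712^4·0.288^1 = 0.370069
C(5,5)·0.712^5·0.288^0 = 0.182978
Sum = 0.9735

0.9735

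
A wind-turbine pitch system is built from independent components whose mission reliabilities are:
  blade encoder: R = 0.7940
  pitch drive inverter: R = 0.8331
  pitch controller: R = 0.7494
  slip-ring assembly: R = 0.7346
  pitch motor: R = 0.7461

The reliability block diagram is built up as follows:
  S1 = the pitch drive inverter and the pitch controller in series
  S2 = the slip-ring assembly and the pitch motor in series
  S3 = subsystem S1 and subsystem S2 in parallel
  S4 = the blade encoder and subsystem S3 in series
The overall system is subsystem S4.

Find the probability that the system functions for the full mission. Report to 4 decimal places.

0.6592

Series (pitch drive inverter and pitch controller): 0.833100 × 0.749400 = 0.624325
Series (slip-ring assembly and pitch motor): 0.734600 × 0.746100 = 0.548085
Parallel ([0.624325] and [0.548085]): 1 − (1 − 0.624325)(1 − 0.548085) = 0.830227
Series (blade encoder and [0.830227]): 0.794000 × 0.830227 = 0.6592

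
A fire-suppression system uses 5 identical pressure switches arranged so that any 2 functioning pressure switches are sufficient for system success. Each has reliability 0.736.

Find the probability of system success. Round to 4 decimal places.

0.9808

R = Σ_{i=2}^{5} C(5,i) p^i (1−p)^{5−i} with p = 0.736
C(5,2)·0.736^2·0.264^3 = 0.099671
C(5,3)·0.736^3·0.264^2 = 0.277870
C(5,4)·0.736^4·0.264^1 = 0.387334
C(5,5)·0.736^5·0.264^0 = 0.215968
Sum = 0.9808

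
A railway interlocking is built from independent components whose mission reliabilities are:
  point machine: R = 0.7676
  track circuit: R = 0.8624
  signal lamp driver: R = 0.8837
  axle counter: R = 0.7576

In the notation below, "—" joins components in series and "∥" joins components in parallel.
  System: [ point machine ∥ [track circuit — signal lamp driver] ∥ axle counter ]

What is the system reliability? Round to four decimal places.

0.9866

Series (track circuit and signal lamp driver): 0.862400 × 0.883700 = 0.762103
Parallel (point machine, [0.762103], and axle counter): 1 − (1 − 0.767600)(1 − 0.762103)(1 − 0.757600) = 0.9866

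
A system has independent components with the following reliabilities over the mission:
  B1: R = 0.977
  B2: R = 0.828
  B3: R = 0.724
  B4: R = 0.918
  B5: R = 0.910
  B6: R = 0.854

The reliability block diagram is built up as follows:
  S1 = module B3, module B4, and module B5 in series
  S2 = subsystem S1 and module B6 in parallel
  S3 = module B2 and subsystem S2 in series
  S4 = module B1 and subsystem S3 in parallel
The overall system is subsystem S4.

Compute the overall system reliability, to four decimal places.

Series (B3, B4, and B5): 0.724000 × 0.918000 × 0.910000 = 0.604815
Parallel ([0.604815] and B6): 1 − (1 − 0.604815)(1 − 0.854000) = 0.942303
Series (B2 and [0.942303]): 0.828000 × 0.942303 = 0.780227
Parallel (B1 and [0.780227]): 1 − (1 − 0.977000)(1 − 0.780227) = 0.9949

0.9949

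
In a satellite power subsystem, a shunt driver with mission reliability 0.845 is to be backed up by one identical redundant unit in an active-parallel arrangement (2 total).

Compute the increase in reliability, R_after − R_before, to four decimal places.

R_before = 0.845
R_after = 1 − (1 − 0.845)^2 = 0.9760
ΔR = 0.9760 − 0.845 = 0.1310

0.1310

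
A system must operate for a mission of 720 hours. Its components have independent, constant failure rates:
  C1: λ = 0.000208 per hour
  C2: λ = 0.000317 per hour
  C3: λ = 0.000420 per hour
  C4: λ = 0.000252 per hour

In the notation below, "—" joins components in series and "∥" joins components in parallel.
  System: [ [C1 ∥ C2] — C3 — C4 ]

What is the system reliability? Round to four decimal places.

R(C1) = exp(−0.000208 × 720) = 0.860915
R(C2) = exp(−0.000317 × 720) = 0.795933
R(C3) = exp(−0.000420 × 720) = 0.739042
R(C4) = exp(−0.000252 × 720) = 0.834068
Parallel (C1 and C2): 1 − (1 − 0.860915)(1 − 0.795933) = 0.971617
Series ([0.971617], C3, and C4): 0.971617 × 0.739042 × 0.834068 = 0.5989

0.5989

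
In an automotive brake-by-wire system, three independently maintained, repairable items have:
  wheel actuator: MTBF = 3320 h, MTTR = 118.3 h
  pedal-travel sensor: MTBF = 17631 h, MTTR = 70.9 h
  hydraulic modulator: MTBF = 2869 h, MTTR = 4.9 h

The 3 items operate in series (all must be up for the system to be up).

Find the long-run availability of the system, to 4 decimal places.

A(wheel actuator) = MTBF/(MTBF+MTTR) = 3320/(3320+118.3) = 0.965593
A(pedal-travel sensor) = MTBF/(MTBF+MTTR) = 17631/(17631+70.9) = 0.995995
A(hydraulic modulator) = MTBF/(MTBF+MTTR) = 2869/(2869+4.9) = 0.998295
Series availability: 0.965593 × 0.995995 × 0.998295 = 0.9601

0.9601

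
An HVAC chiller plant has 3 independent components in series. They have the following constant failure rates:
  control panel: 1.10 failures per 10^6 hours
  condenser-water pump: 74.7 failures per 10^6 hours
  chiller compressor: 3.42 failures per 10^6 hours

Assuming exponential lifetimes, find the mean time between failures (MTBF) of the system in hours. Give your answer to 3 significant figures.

12600

Series of exponential components: λ_sys = Σ λ_i
λ_sys = 0.00000110 + 0.0000747 + 0.00000342 = 7.9220e-05 /h
MTBF = 1 / λ_sys = 12600 h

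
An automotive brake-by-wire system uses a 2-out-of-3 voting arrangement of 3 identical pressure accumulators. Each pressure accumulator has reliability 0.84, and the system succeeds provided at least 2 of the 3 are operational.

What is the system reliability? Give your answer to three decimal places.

0.931

R = Σ_{i=2}^{3} C(3,i) p^i (1−p)^{3−i} with p = 0.84
C(3,2)·0.84^2·0.16^1 = 0.33869
C(3,3)·0.84^3·0.16^0 = 0.59270
Sum = 0.931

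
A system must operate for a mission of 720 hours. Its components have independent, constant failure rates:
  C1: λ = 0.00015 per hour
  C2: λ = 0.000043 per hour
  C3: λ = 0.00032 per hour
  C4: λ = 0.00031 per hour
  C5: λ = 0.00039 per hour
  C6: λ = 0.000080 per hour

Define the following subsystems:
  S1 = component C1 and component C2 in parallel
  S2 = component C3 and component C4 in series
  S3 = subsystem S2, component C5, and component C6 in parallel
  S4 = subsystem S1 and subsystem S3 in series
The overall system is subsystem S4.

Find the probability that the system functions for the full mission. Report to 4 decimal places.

R(C1) = exp(−0.00015 × 720) = 0.897628
R(C2) = exp(−0.000043 × 720) = 0.969514
R(C3) = exp(−0.00032 × 720) = 0.794216
R(C4) = exp(−0.00031 × 720) = 0.799955
R(C5) = exp(−0.00039 × 720) = 0.755179
R(C6) = exp(−0.000080 × 720) = 0.944027
Parallel (C1 and C2): 1 − (1 − 0.897628)(1 − 0.969514) = 0.996879
Series (C3 and C4): 0.794216 × 0.799955 = 0.635337
Parallel ([0.635337], C5, and C6): 1 − (1 − 0.635337)(1 − 0.755179)(1 − 0.944027) = 0.995003
Series ([0.996879] and [0.995003]): 0.996879 × 0.995003 = 0.9919

0.9919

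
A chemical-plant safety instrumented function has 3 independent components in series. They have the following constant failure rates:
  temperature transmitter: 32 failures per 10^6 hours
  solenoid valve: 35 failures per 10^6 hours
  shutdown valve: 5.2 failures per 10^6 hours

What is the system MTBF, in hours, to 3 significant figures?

13900

Series of exponential components: λ_sys = Σ λ_i
λ_sys = 0.000032 + 0.000035 + 0.0000052 = 7.2200e-05 /h
MTBF = 1 / λ_sys = 13900 h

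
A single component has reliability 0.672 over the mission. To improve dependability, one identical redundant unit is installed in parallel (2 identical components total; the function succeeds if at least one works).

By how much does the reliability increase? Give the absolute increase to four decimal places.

0.2204

R_before = 0.672
R_after = 1 − (1 − 0.672)^2 = 0.8924
ΔR = 0.8924 − 0.672 = 0.2204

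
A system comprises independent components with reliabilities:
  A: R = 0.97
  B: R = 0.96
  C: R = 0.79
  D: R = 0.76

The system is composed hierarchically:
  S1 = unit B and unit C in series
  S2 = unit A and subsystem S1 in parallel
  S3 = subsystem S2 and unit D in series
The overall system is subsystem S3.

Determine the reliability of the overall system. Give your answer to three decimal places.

Series (B and C): 0.96000 × 0.79000 = 0.75840
Parallel (A and [0.75840]): 1 − (1 − 0.97000)(1 − 0.75840) = 0.99275
Series ([0.99275] and D): 0.99275 × 0.76000 = 0.754

0.754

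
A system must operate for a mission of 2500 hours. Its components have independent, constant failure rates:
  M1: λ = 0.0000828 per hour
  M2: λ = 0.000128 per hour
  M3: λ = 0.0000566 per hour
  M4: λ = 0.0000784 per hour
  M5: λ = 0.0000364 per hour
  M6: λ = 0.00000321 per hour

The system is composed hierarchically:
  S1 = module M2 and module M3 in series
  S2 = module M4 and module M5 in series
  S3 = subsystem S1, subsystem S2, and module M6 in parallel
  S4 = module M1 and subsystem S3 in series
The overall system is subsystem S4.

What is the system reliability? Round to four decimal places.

R(M1) = exp(−0.0000828 × 2500) = 0.813020
R(M2) = exp(−0.000128 × 2500) = 0.726149
R(M3) = exp(−0.0000566 × 2500) = 0.868055
R(M4) = exp(−0.0000784 × 2500) = 0.822012
R(M5) = exp(−0.0000364 × 2500) = 0.913018
R(M6) = exp(−0.00000321 × 2500) = 0.992007
Series (M2 and M3): 0.726149 × 0.868055 = 0.630337
Series (M4 and M5): 0.822012 × 0.913018 = 0.750512
Parallel ([0.630337], [0.750512], and M6): 1 − (1 − 0.630337)(1 − 0.750512)(1 − 0.992007) = 0.999263
Series (M1 and [0.999263]): 0.813020 × 0.999263 = 0.8124

0.8124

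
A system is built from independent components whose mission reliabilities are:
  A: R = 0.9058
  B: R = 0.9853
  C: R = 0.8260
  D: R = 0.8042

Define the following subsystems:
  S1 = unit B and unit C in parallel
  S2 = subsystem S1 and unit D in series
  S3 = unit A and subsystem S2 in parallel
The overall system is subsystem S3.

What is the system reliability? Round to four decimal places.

Parallel (B and C): 1 − (1 − 0.985300)(1 − 0.826000) = 0.997442
Series ([0.997442] and D): 0.997442 × 0.804200 = 0.802143
Parallel (A and [0.802143]): 1 − (1 − 0.905800)(1 − 0.802143) = 0.9814

0.9814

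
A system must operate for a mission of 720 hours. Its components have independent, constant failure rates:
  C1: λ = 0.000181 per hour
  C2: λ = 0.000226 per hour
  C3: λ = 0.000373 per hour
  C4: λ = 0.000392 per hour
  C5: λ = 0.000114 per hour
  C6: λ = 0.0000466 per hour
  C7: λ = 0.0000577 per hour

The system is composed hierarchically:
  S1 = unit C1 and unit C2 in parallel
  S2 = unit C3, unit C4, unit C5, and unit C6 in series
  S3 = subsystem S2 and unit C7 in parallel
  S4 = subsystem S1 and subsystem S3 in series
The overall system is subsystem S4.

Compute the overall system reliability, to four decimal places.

R(C1) = exp(−0.000181 × 720) = 0.877814
R(C2) = exp(−0.000226 × 720) = 0.849829
R(C3) = exp(−0.000373 × 720) = 0.764480
R(C4) = exp(−0.000392 × 720) = 0.754093
R(C5) = exp(−0.000114 × 720) = 0.921198
R(C6) = exp(−0.0000466 × 720) = 0.967005
R(C7) = exp(−0.0000577 × 720) = 0.959307
Parallel (C1 and C2): 1 − (1 − 0.877814)(1 − 0.849829) = 0.981651
Series (C3, C4, C5, and C6): 0.764480 × 0.754093 × 0.921198 × 0.967005 = 0.513538
Parallel ([0.513538] and C7): 1 − (1 − 0.513538)(1 − 0.959307) = 0.980204
Series ([0.981651] and [0.980204]): 0.981651 × 0.980204 = 0.9622

0.9622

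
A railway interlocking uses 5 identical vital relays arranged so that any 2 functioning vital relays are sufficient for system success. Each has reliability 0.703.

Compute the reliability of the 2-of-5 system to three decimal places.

R = Σ_{i=2}^{5} C(5,i) p^i (1−p)^{5−i} with p = 0.703
C(5,2)·0.703^2·0.297^3 = 0.12947
C(5,3)·0.703^3·0.297^2 = 0.30646
C(5,4)·0.703^4·0.297^1 = 0.36270
C(5,5)·0.703^5·0.297^0 = 0.17170
Sum = 0.970

0.970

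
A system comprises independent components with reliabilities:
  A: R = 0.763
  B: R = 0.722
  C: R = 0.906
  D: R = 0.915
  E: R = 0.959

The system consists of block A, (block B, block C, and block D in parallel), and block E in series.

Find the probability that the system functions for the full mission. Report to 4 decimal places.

Parallel (B, C, and D): 1 − (1 − 0.722000)(1 − 0.906000)(1 − 0.915000) = 0.997779
Series (A, [0.997779], and E): 0.763000 × 0.997779 × 0.959000 = 0.7301

0.7301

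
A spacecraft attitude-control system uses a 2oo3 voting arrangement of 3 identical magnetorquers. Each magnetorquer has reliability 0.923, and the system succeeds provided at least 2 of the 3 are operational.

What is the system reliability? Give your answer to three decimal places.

0.983

R = Σ_{i=2}^{3} C(3,i) p^i (1−p)^{3−i} with p = 0.923
C(3,2)·0.923^2·0.077^1 = 0.19680
C(3,3)·0.923^3·0.077^0 = 0.78633
Sum = 0.983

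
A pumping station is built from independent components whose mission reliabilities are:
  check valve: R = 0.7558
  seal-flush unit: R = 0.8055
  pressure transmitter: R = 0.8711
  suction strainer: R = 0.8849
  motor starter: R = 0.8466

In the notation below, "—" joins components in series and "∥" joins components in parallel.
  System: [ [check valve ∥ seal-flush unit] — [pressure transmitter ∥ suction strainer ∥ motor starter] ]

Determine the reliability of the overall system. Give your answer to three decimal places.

0.950

Parallel (check valve and seal-flush unit): 1 − (1 − 0.75580)(1 − 0.80550) = 0.95250
Parallel (pressure transmitter, suction strainer, and motor starter): 1 − (1 − 0.87110)(1 − 0.88490)(1 − 0.84660) = 0.99772
Series ([0.95250] and [0.99772]): 0.95250 × 0.99772 = 0.950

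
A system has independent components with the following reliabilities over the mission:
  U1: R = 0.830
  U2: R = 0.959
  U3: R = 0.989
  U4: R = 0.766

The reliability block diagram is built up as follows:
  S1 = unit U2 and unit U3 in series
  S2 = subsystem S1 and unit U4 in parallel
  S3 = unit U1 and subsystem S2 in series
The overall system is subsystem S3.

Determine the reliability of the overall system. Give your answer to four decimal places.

Series (U2 and U3): 0.959000 × 0.989000 = 0.948451
Parallel ([0.948451] and U4): 1 − (1 − 0.948451)(1 − 0.766000) = 0.987938
Series (U1 and [0.987938]): 0.830000 × 0.987938 = 0.8200

0.8200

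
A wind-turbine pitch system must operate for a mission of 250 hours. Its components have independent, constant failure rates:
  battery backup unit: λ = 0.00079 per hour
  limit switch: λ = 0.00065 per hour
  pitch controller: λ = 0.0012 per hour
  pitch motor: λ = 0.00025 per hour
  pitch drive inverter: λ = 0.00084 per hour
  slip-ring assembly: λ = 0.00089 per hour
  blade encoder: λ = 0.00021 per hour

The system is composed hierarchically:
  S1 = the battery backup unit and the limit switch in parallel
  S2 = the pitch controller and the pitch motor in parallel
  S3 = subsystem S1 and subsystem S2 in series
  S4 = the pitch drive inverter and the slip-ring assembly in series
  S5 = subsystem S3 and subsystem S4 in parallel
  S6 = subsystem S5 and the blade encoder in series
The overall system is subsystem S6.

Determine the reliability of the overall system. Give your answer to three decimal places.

R(battery backup unit) = exp(−0.00079 × 250) = 0.82078
R(limit switch) = exp(−0.00065 × 250) = 0.85002
R(pitch controller) = exp(−0.0012 × 250) = 0.74082
R(pitch motor) = exp(−0.00025 × 250) = 0.93941
R(pitch drive inverter) = exp(−0.00084 × 250) = 0.81058
R(slip-ring assembly) = exp(−0.00089 × 250) = 0.80052
R(blade encoder) = exp(−0.00021 × 250) = 0.94885
Parallel (battery backup unit and limit switch): 1 − (1 − 0.82078)(1 − 0.85002) = 0.97312
Parallel (pitch controller and pitch motor): 1 − (1 − 0.74082)(1 − 0.93941) = 0.98430
Series ([0.97312] and [0.98430]): 0.97312 × 0.98430 = 0.95784
Series (pitch drive inverter and slip-ring assembly): 0.81058 × 0.80052 = 0.64889
Parallel ([0.95784] and [0.64889]): 1 − (1 − 0.95784)(1 − 0.64889) = 0.98520
Series ([0.98520] and blade encoder): 0.98520 × 0.94885 = 0.935

0.935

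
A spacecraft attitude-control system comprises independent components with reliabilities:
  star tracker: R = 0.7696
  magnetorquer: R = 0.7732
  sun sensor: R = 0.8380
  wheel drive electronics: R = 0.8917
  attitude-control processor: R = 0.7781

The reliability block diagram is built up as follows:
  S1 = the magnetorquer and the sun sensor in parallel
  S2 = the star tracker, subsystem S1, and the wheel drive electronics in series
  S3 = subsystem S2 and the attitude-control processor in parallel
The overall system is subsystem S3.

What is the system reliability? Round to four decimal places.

0.9248

Parallel (magnetorquer and sun sensor): 1 − (1 − 0.773200)(1 − 0.838000) = 0.963258
Series (star tracker, [0.963258], and wheel drive electronics): 0.769600 × 0.963258 × 0.891700 = 0.661038
Parallel ([0.661038] and attitude-control processor): 1 − (1 − 0.661038)(1 − 0.778100) = 0.9248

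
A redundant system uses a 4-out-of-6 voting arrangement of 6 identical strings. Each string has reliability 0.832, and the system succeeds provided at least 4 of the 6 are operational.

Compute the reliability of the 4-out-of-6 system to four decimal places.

0.9364

R = Σ_{i=4}^{6} C(6,i) p^i (1−p)^{6−i} with p = 0.832
C(6,4)·0.832^4·0.168^2 = 0.202863
C(6,5)·0.832^5·0.168^1 = 0.401862
C(6,6)·0.832^6·0.168^0 = 0.331696
Sum = 0.9364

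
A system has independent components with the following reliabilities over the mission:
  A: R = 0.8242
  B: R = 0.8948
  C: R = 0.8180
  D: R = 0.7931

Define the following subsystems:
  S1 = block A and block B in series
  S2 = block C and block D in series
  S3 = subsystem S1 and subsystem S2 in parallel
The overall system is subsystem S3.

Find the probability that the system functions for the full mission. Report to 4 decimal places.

Series (A and B): 0.824200 × 0.894800 = 0.737494
Series (C and D): 0.818000 × 0.793100 = 0.648756
Parallel ([0.737494] and [0.648756]): 1 − (1 − 0.737494)(1 − 0.648756) = 0.9078

0.9078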